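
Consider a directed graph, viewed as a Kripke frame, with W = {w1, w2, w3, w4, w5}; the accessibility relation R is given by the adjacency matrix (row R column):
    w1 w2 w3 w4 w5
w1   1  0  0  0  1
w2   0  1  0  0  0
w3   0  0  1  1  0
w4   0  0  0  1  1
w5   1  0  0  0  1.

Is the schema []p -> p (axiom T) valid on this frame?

Axiom T corresponds to the accessibility relation being reflexive.
Reflexive: yes — every world is R-related to itself.

Yes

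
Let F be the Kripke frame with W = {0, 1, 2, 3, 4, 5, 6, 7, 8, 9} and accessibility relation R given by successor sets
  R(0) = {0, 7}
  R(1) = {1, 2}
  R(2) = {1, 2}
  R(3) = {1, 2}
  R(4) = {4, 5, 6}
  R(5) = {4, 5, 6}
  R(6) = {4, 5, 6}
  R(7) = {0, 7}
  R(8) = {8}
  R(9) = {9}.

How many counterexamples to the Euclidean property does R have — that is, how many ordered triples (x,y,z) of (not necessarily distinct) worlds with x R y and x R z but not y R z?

R is Euclidean; there are no such tuples.

0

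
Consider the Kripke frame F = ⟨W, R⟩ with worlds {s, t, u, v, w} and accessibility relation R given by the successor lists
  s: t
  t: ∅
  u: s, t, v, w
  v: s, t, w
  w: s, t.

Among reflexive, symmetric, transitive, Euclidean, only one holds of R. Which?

transitive

Reflexive: no — s is not related to itself.
Symmetric: no — s R t but not t R s.
Transitive: yes — every two-step R-path is closed by a direct edge.
Euclidean: no — u R s and u R v, but not s R v.
Only transitive holds.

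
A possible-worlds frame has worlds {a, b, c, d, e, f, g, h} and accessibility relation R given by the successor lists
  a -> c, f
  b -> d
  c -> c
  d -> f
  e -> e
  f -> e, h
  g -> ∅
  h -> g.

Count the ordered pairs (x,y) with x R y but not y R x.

Enumerating: (a,c), (a,f), (b,d), (d,f), (f,e), (f,h), (h,g).

7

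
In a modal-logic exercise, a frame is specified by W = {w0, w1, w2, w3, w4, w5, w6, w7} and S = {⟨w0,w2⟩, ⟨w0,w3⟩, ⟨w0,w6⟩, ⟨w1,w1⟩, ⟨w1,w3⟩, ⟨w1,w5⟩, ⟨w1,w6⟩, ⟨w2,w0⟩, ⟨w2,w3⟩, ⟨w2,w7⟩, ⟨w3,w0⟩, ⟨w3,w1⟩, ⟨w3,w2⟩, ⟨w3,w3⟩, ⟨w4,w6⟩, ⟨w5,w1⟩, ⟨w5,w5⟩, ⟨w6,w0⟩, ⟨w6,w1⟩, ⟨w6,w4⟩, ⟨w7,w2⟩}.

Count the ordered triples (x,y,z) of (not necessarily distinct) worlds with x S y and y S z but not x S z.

Enumerating: (w0,w2,w0), (w0,w2,w7), (w0,w3,w0), (w0,w3,w1), (w0,w6,w0), (w0,w6,w1), (w0,w6,w4), (w1,w3,w0), (w1,w3,w2), (w1,w6,w0), (w1,w6,w4), (w2,w0,w2), … and 23 more.
Total: 35.

35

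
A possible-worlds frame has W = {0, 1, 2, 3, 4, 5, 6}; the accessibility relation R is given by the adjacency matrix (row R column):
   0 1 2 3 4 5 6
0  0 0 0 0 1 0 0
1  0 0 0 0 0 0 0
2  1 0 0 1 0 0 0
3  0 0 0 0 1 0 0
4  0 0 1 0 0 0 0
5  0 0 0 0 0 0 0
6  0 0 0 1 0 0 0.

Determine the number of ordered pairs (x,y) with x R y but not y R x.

Enumerating: (0,4), (2,0), (2,3), (3,4), (4,2), (6,3).

6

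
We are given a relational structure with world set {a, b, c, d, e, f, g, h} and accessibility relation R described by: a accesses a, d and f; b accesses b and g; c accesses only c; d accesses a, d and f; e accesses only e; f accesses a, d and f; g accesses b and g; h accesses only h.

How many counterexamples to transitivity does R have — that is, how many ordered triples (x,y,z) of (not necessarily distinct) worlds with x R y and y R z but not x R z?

R is transitive; there are no such tuples.

0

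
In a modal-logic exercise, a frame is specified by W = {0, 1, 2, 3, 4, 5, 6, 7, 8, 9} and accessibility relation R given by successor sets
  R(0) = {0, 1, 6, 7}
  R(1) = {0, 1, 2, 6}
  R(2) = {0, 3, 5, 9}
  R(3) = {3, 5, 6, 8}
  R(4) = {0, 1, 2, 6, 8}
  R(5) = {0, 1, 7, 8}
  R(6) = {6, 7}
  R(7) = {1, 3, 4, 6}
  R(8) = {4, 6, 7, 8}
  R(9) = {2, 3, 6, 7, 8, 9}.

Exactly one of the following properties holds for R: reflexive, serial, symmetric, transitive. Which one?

Reflexive: no — 2 is not related to itself.
Serial: yes — every world has a successor (e.g. 0 R 0).
Symmetric: no — 0 R 6 but not 6 R 0.
Transitive: no — 0 R 1 and 1 R 2, but not 0 R 2.
Only serial holds.

serial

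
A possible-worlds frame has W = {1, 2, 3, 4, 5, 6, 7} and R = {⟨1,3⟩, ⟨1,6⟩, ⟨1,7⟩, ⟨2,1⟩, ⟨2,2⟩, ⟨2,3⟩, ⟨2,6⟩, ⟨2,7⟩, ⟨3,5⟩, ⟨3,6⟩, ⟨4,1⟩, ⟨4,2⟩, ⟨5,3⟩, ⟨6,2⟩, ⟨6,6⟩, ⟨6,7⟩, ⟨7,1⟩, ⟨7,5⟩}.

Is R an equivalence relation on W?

No

Reflexive: no — 1 is not related to itself.
Symmetric: no — 1 R 3 but not 3 R 1.
Transitive: no — 1 R 3 and 3 R 5, but not 1 R 5.
So R is not an equivalence relation.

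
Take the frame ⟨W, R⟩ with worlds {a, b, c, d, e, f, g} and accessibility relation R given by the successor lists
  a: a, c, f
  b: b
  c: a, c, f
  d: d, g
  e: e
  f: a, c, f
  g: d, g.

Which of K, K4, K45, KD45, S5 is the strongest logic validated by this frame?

S5

Transitive (axiom 4): yes — every two-step R-path is closed by a direct edge.
Euclidean (axiom 5): yes — any two successors of a common world are R-related.
Serial (axiom D): yes — every world has a successor (e.g. a R a).
Reflexive (axiom T): yes — every world is R-related to itself.
So F validates K, K4, K45, KD45, S5. The strongest is S5.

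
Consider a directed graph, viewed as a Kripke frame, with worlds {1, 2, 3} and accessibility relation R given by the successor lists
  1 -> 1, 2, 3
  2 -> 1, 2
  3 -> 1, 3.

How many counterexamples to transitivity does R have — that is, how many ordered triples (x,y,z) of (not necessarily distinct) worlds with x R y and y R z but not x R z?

2

Enumerating: (2,1,3), (3,1,2).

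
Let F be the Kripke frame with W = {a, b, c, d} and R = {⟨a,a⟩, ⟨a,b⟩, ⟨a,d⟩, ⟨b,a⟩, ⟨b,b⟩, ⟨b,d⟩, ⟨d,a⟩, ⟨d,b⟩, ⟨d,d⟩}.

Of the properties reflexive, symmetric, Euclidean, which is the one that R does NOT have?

Reflexive: no — c is not related to itself.
Symmetric: yes — every pair in R has its reverse in R.
Euclidean: yes — any two successors of a common world are R-related.
Only reflexive fails.

reflexive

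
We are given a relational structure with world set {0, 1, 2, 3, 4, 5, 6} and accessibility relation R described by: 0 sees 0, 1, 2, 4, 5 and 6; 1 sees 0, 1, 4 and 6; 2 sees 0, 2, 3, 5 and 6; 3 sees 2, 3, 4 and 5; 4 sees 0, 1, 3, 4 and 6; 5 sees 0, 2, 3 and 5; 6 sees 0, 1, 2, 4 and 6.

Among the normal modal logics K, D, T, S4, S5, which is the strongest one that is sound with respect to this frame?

T

Serial (axiom D): yes — every world has a successor (e.g. 0 R 0).
Reflexive (axiom T): yes — every world is R-related to itself.
Transitive (axiom 4): no — 0 R 2 and 2 R 3, but not 0 R 3.
Euclidean (axiom 5): no — 0 R 1 and 0 R 2, but not 1 R 2.
So F validates K, D, T; S4 would additionally require R to be transitive. The strongest is T.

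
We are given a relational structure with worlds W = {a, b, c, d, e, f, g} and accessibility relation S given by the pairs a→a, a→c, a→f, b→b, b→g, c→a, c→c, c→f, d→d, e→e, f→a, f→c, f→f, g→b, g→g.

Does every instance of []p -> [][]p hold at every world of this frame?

Yes

The schema 4 characterises exactly the transitive frames.
Transitive: yes — every two-step S-path is closed by a direct edge.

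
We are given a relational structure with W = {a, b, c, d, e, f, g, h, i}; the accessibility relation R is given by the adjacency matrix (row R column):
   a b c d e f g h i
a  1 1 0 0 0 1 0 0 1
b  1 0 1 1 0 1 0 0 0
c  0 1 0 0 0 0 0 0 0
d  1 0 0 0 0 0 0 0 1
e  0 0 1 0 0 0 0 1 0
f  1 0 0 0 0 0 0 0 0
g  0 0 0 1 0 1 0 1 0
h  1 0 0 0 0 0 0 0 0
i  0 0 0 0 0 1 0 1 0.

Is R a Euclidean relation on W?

Euclidean: no — a R b and a R i, but not b R i.

No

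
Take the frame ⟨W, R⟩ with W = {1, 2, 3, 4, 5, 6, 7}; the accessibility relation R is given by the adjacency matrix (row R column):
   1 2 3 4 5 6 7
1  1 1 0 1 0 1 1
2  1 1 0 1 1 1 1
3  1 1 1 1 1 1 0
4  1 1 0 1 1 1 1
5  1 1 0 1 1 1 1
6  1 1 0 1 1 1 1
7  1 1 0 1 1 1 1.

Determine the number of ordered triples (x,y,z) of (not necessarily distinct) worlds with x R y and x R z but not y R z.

Enumerating: (2,1,5), (3,1,3), (3,1,5), (3,2,3), (3,4,3), (3,5,3), (3,6,3), (4,1,5), (5,1,5), (6,1,5), (7,1,5).

11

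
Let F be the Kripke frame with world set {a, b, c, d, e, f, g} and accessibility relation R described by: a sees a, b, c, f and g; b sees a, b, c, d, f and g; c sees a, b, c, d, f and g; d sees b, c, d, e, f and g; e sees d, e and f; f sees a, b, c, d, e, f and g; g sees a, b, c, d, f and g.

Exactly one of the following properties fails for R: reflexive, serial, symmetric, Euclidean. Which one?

Reflexive: yes — every world is R-related to itself.
Serial: yes — every world has a successor (e.g. a R a).
Symmetric: yes — every pair in R has its reverse in R.
Euclidean: no — b R a and b R d, but not a R d.
Only Euclidean fails.

Euclidean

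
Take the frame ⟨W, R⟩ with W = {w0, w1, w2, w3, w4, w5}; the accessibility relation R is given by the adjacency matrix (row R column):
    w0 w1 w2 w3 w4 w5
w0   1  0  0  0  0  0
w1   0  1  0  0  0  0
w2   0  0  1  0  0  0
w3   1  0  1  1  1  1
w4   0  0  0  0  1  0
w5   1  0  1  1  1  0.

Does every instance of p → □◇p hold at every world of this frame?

No

By correspondence theory, B is valid on a frame iff R is symmetric.
Symmetric: no — w3 R w0 but not w0 R w3.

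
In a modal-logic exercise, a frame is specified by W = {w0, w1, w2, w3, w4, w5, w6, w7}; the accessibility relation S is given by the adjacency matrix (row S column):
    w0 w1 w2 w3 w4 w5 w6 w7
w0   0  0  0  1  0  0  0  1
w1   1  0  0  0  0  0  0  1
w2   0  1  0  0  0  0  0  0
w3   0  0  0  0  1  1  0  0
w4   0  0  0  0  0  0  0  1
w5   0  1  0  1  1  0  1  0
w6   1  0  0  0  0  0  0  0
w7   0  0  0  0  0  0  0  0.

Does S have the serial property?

No

Serial: no — w7 has no S-successor.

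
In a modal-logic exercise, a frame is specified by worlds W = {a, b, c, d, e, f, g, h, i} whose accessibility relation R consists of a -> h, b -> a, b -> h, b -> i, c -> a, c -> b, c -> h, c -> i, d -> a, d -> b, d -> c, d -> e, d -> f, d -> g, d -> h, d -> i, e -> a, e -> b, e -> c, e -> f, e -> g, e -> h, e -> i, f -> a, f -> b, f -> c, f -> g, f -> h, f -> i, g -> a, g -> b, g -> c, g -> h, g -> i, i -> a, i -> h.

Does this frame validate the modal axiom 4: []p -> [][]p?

The schema 4 characterises exactly the transitive frames.
Transitive: yes — every two-step R-path is closed by a direct edge.

Yes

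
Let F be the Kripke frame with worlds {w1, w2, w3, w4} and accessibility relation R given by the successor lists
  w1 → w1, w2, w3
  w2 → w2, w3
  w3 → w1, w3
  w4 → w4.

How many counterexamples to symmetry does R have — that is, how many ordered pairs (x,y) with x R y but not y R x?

Enumerating: (w1,w2), (w2,w3).

2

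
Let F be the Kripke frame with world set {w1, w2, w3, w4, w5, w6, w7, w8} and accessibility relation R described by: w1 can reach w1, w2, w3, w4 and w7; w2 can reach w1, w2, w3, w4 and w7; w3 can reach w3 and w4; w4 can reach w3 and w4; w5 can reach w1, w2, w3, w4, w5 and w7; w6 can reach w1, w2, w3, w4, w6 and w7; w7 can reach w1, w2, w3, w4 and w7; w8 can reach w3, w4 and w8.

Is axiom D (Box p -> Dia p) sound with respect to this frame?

By correspondence theory, D is valid on a frame iff R is serial.
Serial: yes — every world has a successor (e.g. w1 R w1).

Yes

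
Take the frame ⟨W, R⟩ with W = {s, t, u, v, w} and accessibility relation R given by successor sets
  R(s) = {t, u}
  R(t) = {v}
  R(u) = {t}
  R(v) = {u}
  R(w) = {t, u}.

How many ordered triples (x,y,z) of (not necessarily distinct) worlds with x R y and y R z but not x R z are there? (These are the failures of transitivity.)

Enumerating: (s,t,v), (t,v,u), (u,t,v), (v,u,t), (w,t,v).

5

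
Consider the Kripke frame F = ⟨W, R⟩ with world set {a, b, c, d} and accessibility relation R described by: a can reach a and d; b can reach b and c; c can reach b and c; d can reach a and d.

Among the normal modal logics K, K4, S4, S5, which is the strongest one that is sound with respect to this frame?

Transitive (axiom 4): yes — every two-step R-path is closed by a direct edge.
Reflexive (axiom T): yes — every world is R-related to itself.
Euclidean (axiom 5): yes — any two successors of a common world are R-related.
So F validates K, K4, S4, S5. The strongest is S5.

S5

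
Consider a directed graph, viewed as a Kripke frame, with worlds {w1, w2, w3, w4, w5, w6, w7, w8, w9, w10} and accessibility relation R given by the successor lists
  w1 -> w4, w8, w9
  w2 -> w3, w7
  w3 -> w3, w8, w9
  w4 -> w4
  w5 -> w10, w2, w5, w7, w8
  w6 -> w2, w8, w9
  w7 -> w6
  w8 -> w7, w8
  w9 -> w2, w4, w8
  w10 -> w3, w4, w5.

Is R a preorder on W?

Reflexive: no — w1 is not related to itself.
Transitive: no — w1 R w8 and w8 R w7, but not w1 R w7.
So R is not a preorder.

No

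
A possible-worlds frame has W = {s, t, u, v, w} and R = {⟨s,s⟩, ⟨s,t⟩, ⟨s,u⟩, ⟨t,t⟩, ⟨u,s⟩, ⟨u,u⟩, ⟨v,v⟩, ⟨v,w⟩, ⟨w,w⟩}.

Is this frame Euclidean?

Euclidean: no — s R t and s R u, but not t R u.

No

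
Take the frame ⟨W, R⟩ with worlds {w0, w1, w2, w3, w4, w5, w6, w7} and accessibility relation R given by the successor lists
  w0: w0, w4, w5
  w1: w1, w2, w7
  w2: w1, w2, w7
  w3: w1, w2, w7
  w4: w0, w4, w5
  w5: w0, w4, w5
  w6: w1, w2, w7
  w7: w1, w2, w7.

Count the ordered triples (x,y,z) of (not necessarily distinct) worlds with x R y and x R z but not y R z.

0

R is Euclidean; there are no such tuples.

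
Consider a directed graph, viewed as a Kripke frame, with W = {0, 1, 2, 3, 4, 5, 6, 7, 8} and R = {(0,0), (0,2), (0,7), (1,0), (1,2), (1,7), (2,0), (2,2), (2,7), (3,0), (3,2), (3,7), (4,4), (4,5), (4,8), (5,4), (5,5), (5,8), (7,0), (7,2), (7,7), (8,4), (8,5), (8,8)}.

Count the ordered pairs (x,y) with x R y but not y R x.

6

Enumerating: (1,0), (1,2), (1,7), (3,0), (3,2), (3,7).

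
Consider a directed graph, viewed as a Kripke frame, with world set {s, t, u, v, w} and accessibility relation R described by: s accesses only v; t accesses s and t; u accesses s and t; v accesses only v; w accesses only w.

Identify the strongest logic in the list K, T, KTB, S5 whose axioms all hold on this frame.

Reflexive (axiom T): no — s is not related to itself.
Symmetric (axiom B): no — s R v but not v R s.
Euclidean (axiom 5): no — u R s and u R t, but not s R t.
So F validates K; T would additionally require R to be reflexive. The strongest is K.

K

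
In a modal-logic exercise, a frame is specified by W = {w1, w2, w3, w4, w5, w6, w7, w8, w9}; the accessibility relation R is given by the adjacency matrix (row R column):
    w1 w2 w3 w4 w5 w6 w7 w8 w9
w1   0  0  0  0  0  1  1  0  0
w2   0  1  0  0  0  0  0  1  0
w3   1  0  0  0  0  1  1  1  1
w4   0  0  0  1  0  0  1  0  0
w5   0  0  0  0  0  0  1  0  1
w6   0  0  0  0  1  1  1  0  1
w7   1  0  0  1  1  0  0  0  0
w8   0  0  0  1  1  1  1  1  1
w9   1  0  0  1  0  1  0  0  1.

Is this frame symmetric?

No

Symmetric: no — w1 R w6 but not w6 R w1.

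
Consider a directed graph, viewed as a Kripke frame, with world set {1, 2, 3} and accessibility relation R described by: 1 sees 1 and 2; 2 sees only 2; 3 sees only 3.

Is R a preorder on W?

Reflexive: yes — every world is R-related to itself.
Transitive: yes — every two-step R-path is closed by a direct edge.
So R is a preorder.

Yes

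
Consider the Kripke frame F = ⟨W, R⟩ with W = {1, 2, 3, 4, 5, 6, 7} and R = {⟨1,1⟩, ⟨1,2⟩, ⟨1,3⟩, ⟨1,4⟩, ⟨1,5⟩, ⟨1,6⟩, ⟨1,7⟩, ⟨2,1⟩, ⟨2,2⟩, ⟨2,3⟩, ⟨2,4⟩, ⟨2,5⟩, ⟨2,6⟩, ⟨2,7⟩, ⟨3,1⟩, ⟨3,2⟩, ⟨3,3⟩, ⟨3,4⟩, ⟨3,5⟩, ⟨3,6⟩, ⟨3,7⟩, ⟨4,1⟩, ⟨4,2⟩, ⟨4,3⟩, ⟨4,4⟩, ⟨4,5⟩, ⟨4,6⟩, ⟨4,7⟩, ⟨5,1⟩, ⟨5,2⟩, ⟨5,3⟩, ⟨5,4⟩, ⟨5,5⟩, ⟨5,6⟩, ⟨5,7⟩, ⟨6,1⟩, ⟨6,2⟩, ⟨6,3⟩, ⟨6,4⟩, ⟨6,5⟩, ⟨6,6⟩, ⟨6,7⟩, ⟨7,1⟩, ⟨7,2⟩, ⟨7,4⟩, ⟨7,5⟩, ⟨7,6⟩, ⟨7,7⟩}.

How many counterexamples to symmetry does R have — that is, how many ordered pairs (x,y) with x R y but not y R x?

1

Enumerating: (3,7).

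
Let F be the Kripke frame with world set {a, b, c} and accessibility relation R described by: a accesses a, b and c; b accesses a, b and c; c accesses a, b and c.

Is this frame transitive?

Transitive: yes — every two-step R-path is closed by a direct edge.

Yes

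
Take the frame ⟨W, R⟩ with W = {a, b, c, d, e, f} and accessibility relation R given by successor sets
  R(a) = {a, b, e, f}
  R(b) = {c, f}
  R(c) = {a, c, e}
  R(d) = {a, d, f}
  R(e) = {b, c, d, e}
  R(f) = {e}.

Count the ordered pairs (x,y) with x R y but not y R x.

11

Enumerating: (a,b), (a,e), (a,f), (b,c), (b,f), (c,a), (d,a), (d,f), (e,b), (e,d), (f,e).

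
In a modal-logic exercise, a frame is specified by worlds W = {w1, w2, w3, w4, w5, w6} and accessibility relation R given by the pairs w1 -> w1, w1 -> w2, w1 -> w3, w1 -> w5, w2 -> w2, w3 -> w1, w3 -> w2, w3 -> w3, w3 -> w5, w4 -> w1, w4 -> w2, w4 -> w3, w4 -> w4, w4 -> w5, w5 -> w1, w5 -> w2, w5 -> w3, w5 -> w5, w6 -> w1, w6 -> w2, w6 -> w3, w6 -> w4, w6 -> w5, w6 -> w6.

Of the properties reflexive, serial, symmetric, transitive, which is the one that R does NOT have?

Reflexive: yes — every world is R-related to itself.
Serial: yes — every world has a successor (e.g. w1 R w1).
Symmetric: no — w1 R w2 but not w2 R w1.
Transitive: yes — every two-step R-path is closed by a direct edge.
Only symmetric fails.

symmetric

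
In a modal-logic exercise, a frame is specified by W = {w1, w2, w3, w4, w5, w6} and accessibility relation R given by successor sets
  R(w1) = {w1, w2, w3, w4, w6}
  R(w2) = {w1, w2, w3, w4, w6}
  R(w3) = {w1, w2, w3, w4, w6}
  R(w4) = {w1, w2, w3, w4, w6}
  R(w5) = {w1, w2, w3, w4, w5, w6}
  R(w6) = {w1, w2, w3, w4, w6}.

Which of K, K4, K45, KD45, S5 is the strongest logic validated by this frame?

Transitive (axiom 4): yes — every two-step R-path is closed by a direct edge.
Euclidean (axiom 5): no — w5 R w1 and w5 R w5, but not w1 R w5.
Serial (axiom D): yes — every world has a successor (e.g. w1 R w1).
Reflexive (axiom T): yes — every world is R-related to itself.
So F validates K, K4; K45 would additionally require R to be Euclidean. The strongest is K4.

K4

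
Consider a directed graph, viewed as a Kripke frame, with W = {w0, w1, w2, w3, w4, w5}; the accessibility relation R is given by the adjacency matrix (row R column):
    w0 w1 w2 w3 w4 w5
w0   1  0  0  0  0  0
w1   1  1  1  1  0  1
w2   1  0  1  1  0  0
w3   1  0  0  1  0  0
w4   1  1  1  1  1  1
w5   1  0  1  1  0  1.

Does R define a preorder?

Yes

Reflexive: yes — every world is R-related to itself.
Transitive: yes — every two-step R-path is closed by a direct edge.
So R is a preorder.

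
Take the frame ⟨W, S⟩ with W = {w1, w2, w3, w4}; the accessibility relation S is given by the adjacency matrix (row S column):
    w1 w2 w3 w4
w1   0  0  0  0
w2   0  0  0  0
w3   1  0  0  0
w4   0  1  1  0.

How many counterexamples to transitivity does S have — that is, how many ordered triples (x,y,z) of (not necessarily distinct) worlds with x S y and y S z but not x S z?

1

Enumerating: (w4,w3,w1).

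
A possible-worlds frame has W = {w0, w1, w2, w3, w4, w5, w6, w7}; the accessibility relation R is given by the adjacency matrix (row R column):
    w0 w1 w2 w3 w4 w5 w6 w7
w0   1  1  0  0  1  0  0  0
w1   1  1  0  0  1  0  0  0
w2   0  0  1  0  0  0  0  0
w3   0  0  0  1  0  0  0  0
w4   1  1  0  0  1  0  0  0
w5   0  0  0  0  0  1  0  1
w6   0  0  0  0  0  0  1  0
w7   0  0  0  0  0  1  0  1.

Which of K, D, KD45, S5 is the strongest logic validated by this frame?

S5

Serial (axiom D): yes — every world has a successor (e.g. w0 R w0).
Euclidean (axiom 5): yes — any two successors of a common world are R-related.
Transitive (axiom 4): yes — every two-step R-path is closed by a direct edge.
Reflexive (axiom T): yes — every world is R-related to itself.
So F validates K, D, KD45, S5. The strongest is S5.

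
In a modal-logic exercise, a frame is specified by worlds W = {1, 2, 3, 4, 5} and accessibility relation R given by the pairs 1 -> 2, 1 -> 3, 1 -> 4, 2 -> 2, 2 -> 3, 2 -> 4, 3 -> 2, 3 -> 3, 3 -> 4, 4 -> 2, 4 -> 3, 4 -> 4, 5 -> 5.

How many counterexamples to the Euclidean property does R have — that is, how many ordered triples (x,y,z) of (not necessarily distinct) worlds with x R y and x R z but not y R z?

R is Euclidean; there are no such tuples.

0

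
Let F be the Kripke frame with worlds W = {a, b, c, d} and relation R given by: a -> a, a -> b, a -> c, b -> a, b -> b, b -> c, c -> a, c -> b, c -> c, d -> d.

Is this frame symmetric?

Symmetric: yes — every pair in R has its reverse in R.

Yes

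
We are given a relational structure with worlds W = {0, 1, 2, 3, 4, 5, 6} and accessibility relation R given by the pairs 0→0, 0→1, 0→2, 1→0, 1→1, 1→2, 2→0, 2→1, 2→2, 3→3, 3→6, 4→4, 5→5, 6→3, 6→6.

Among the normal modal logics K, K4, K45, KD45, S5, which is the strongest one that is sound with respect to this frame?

Transitive (axiom 4): yes — every two-step R-path is closed by a direct edge.
Euclidean (axiom 5): yes — any two successors of a common world are R-related.
Serial (axiom D): yes — every world has a successor (e.g. 0 R 0).
Reflexive (axiom T): yes — every world is R-related to itself.
So F validates K, K4, K45, KD45, S5. The strongest is S5.

S5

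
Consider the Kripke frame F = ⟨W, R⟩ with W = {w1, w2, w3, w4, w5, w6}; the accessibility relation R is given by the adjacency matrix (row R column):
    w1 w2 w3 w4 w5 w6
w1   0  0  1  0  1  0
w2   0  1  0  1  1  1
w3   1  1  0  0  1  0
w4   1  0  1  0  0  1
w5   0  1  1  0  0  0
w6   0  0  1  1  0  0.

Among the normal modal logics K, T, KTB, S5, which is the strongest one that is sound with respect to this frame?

K

Reflexive (axiom T): no — w1 is not related to itself.
Symmetric (axiom B): no — w1 R w5 but not w5 R w1.
Euclidean (axiom 5): no — w2 R w4 and w2 R w5, but not w4 R w5.
So F validates K; T would additionally require R to be reflexive. The strongest is K.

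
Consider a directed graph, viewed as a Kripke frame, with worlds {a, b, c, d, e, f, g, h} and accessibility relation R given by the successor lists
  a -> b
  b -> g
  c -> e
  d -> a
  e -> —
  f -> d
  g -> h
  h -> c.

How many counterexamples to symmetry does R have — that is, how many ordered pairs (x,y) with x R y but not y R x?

7

Enumerating: (a,b), (b,g), (c,e), (d,a), (f,d), (g,h), (h,c).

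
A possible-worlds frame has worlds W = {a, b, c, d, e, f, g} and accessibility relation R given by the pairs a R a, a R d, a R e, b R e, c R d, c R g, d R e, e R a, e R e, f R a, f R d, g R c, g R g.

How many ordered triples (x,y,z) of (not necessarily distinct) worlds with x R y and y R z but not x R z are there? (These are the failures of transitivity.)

Enumerating: (b,e,a), (c,d,e), (c,g,c), (d,e,a), (e,a,d), (f,a,e), (f,d,e), (g,c,d).

8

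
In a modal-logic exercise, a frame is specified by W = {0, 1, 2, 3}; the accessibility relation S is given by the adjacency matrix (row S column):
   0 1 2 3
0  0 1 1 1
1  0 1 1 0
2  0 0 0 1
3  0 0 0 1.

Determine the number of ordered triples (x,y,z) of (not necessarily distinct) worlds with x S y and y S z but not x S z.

Enumerating: (1,2,3).

1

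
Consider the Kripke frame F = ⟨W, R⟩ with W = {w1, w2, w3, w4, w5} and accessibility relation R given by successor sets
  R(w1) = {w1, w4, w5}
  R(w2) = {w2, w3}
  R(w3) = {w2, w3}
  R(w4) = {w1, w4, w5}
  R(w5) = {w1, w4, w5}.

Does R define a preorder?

Yes

Reflexive: yes — every world is R-related to itself.
Transitive: yes — every two-step R-path is closed by a direct edge.
So R is a preorder.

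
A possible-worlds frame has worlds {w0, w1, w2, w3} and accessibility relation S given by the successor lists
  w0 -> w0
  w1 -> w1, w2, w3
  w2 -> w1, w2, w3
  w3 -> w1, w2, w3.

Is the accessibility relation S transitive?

Yes

Transitive: yes — every two-step S-path is closed by a direct edge.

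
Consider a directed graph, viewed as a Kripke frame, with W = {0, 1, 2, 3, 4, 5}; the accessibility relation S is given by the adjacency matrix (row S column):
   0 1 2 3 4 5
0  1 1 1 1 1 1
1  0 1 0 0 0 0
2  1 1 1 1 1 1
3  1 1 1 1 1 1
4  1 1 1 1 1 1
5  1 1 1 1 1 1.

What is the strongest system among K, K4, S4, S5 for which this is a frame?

Transitive (axiom 4): yes — every two-step S-path is closed by a direct edge.
Reflexive (axiom T): yes — every world is S-related to itself.
Euclidean (axiom 5): no — 0 S 1 and 0 S 2, but not 1 S 2.
So F validates K, K4, S4; S5 would additionally require S to be Euclidean. The strongest is S4.

S4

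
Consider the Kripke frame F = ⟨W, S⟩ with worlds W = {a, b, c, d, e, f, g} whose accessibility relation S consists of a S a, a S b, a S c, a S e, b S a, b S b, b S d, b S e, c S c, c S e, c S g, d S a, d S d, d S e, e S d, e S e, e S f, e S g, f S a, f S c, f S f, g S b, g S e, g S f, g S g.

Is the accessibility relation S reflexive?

Reflexive: yes — every world is S-related to itself.

Yes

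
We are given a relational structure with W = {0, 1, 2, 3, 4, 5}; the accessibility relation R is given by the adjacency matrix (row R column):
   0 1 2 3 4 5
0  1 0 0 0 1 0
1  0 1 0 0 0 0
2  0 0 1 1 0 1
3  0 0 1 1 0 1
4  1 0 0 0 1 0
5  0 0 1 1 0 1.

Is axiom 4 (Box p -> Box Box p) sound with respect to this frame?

Yes

The schema 4 characterises exactly the transitive frames.
Transitive: yes — every two-step R-path is closed by a direct edge.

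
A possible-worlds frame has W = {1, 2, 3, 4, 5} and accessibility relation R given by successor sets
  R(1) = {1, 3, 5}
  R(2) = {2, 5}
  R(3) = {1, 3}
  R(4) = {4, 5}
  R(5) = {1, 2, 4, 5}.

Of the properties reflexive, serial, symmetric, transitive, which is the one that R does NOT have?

transitive

Reflexive: yes — every world is R-related to itself.
Serial: yes — every world has a successor (e.g. 1 R 1).
Symmetric: yes — every pair in R has its reverse in R.
Transitive: no — 1 R 5 and 5 R 2, but not 1 R 2.
Only transitive fails.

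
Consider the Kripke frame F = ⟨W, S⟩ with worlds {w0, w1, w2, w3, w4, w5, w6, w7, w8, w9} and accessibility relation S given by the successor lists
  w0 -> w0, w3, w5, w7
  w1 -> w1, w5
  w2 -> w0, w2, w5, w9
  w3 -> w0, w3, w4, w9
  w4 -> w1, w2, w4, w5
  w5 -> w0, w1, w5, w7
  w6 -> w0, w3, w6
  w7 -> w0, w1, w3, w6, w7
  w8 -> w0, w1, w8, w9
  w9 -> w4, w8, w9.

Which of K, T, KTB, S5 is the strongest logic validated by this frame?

Reflexive (axiom T): yes — every world is S-related to itself.
Symmetric (axiom B): no — w2 S w0 but not w0 S w2.
Euclidean (axiom 5): no — w0 S w3 and w0 S w5, but not w3 S w5.
So F validates K, T; KTB would additionally require S to be symmetric. The strongest is T.

T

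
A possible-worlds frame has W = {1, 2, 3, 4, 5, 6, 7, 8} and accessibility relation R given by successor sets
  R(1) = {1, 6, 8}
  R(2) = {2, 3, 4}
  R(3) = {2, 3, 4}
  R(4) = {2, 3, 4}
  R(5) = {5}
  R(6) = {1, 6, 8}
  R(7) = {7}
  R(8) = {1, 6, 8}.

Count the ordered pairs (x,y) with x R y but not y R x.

R is symmetric; there are no such tuples.

0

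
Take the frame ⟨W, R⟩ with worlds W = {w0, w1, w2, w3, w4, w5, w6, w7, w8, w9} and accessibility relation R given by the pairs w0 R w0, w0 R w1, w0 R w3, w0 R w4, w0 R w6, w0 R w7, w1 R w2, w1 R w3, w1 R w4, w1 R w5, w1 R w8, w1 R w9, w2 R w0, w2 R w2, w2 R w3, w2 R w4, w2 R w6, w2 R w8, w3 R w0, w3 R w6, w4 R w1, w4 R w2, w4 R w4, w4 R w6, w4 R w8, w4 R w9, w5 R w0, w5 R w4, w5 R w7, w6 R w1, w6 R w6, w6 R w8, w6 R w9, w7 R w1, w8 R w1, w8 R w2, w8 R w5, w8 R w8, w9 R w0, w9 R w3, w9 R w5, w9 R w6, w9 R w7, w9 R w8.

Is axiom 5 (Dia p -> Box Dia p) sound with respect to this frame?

By correspondence theory, 5 is valid on a frame iff R is Euclidean.
Euclidean: no — w0 R w1 and w0 R w6, but not w1 R w6.

No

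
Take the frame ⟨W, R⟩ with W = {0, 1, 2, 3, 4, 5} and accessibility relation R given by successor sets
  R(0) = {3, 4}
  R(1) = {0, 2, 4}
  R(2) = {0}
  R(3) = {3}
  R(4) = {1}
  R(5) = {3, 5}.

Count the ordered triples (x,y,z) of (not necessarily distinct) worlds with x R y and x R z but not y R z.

Enumerating: (0,3,4), (0,4,3), (0,4,4), (1,0,0), (1,0,2), (1,2,2), (1,2,4), (1,4,0), (1,4,2), (1,4,4), (2,0,0), (4,1,1), (5,3,5).

13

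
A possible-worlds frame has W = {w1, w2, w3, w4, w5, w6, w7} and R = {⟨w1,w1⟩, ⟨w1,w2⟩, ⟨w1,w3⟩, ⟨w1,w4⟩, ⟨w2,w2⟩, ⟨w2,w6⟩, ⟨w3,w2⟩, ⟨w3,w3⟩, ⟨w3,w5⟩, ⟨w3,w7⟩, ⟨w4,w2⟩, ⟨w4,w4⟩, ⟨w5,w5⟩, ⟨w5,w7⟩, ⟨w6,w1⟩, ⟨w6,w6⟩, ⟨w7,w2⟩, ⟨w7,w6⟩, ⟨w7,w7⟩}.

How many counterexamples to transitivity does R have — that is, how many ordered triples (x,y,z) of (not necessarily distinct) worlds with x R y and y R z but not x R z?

13

Enumerating: (w1,w2,w6), (w1,w3,w5), (w1,w3,w7), (w2,w6,w1), (w3,w2,w6), (w3,w7,w6), (w4,w2,w6), (w5,w7,w2), (w5,w7,w6), (w6,w1,w2), (w6,w1,w3), (w6,w1,w4), (w7,w6,w1).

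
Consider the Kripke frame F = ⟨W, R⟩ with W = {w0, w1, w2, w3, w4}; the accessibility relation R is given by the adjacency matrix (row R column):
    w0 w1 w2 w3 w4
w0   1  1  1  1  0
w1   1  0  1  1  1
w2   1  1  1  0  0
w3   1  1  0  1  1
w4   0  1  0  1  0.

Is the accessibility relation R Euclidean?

No

Euclidean: no — w0 R w2 and w0 R w3, but not w2 R w3.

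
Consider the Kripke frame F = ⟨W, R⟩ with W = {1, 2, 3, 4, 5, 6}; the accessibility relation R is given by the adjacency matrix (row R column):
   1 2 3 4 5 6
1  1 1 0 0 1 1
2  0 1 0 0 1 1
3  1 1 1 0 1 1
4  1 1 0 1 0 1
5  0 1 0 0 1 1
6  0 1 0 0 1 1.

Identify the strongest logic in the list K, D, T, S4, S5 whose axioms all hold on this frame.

Serial (axiom D): yes — every world has a successor (e.g. 1 R 1).
Reflexive (axiom T): yes — every world is R-related to itself.
Transitive (axiom 4): no — 4 R 1 and 1 R 5, but not 4 R 5.
Euclidean (axiom 5): no — 3 R 2 and 3 R 1, but not 2 R 1.
So F validates K, D, T; S4 would additionally require R to be transitive. The strongest is T.

T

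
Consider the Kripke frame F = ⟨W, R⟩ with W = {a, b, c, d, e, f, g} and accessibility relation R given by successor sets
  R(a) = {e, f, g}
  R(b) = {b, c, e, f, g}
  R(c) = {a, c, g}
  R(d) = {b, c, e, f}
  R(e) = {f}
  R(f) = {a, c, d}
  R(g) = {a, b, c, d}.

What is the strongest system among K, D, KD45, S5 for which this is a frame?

D

Serial (axiom D): yes — every world has a successor (e.g. a R e).
Euclidean (axiom 5): no — a R e and a R g, but not e R g.
Transitive (axiom 4): no — a R f and f R c, but not a R c.
Reflexive (axiom T): no — a is not related to itself.
So F validates K, D; KD45 would additionally require R to be Euclidean and transitive. The strongest is D.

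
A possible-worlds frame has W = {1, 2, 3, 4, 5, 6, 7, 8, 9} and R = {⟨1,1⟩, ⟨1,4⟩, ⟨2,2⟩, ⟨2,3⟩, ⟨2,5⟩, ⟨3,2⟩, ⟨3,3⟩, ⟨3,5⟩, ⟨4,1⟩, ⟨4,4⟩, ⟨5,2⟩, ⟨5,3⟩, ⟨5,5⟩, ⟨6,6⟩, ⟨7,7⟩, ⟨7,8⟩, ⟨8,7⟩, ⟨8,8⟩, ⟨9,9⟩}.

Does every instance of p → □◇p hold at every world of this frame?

Axiom B corresponds to the accessibility relation being symmetric.
Symmetric: yes — every pair in R has its reverse in R.

Yes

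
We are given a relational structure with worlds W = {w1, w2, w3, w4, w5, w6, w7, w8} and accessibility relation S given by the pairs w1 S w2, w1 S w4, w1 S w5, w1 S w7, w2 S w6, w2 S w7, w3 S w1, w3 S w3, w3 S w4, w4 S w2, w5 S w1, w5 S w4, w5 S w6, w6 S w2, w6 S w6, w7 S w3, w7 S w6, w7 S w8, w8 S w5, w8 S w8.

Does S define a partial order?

Reflexive: no — w1 is not related to itself.
Transitive: no — w1 S w2 and w2 S w6, but not w1 S w6.
Antisymmetric: no — w1 S w5 and w5 S w1 with w1 ≠ w5.
So S is not a partial order.

No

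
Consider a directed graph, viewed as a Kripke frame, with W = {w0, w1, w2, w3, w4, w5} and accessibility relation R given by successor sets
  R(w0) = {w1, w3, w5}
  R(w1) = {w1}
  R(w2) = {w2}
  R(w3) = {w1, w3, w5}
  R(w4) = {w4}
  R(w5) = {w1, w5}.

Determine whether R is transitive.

Yes

Transitive: yes — every two-step R-path is closed by a direct edge.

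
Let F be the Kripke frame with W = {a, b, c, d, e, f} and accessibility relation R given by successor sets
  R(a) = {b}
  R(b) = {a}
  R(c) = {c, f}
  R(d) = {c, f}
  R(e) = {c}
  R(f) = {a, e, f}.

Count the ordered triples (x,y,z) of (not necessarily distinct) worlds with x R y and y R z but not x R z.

9

Enumerating: (a,b,a), (b,a,b), (c,f,a), (c,f,e), (d,f,a), (d,f,e), (e,c,f), (f,a,b), (f,e,c).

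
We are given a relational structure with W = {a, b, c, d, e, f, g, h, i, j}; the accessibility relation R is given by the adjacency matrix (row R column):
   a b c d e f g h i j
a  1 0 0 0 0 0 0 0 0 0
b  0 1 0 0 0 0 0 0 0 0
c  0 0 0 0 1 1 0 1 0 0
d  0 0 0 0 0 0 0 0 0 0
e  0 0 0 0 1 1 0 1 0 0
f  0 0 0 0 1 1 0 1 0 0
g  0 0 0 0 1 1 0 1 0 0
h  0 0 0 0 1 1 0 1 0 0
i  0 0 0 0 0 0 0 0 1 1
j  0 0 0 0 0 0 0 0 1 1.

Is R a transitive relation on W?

Transitive: yes — every two-step R-path is closed by a direct edge.

Yes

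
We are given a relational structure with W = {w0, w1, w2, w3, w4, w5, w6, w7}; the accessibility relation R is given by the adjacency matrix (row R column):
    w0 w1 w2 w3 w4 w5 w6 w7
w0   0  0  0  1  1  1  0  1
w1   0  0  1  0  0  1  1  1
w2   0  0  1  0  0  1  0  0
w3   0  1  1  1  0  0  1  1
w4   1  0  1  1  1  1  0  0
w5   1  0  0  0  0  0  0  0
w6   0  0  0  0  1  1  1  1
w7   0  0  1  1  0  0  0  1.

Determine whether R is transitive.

No

Transitive: no — w0 R w3 and w3 R w1, but not w0 R w1.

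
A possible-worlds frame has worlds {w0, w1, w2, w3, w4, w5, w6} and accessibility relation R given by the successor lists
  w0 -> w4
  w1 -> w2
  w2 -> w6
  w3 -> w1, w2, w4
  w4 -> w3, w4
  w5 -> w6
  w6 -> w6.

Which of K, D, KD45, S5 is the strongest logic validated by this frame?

D

Serial (axiom D): yes — every world has a successor (e.g. w0 R w4).
Euclidean (axiom 5): no — w3 R w1 and w3 R w4, but not w1 R w4.
Transitive (axiom 4): no — w0 R w4 and w4 R w3, but not w0 R w3.
Reflexive (axiom T): no — w0 is not related to itself.
So F validates K, D; KD45 would additionally require R to be Euclidean and transitive. The strongest is D.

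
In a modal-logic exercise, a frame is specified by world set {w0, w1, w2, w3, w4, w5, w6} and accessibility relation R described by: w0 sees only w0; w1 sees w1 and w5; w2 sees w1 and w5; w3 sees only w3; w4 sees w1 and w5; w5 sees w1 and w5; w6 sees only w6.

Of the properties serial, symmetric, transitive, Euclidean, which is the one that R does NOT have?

Serial: yes — every world has a successor (e.g. w0 R w0).
Symmetric: no — w2 R w1 but not w1 R w2.
Transitive: yes — every two-step R-path is closed by a direct edge.
Euclidean: yes — any two successors of a common world are R-related.
Only symmetric fails.

symmetric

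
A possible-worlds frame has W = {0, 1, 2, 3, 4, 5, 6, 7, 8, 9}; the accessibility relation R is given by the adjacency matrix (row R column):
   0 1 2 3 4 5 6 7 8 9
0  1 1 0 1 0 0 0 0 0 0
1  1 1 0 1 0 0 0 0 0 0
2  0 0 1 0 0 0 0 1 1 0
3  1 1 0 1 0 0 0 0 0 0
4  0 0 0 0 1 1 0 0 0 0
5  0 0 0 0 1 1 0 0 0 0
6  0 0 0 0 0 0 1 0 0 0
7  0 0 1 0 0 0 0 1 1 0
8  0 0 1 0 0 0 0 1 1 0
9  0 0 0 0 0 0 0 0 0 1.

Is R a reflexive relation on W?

Yes

Reflexive: yes — every world is R-related to itself.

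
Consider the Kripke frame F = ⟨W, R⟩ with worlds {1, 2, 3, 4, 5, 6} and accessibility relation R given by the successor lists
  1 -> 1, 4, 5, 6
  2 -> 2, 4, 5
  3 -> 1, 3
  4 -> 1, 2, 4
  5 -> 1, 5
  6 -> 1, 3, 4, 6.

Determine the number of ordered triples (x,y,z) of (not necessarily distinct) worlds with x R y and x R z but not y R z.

16

Enumerating: (1,4,5), (1,4,6), (1,5,4), (1,5,6), (1,6,5), (2,4,5), (2,5,2), (2,5,4), (3,1,3), (4,1,2), (4,2,1), (6,1,3), (6,3,4), (6,3,6), (6,4,3), (6,4,6).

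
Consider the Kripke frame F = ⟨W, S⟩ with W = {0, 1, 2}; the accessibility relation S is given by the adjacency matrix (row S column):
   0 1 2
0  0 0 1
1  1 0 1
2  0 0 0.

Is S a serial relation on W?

Serial: no — 2 has no S-successor.

No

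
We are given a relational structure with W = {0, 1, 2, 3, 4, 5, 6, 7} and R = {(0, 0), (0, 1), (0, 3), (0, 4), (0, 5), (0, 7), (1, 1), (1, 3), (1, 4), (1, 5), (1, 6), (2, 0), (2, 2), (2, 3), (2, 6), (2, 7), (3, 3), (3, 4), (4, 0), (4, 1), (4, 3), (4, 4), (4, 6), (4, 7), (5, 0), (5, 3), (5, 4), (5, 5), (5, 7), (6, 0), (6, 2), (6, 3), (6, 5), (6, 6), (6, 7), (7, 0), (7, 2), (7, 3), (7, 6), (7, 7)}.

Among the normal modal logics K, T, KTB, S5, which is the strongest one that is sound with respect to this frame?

Reflexive (axiom T): yes — every world is R-related to itself.
Symmetric (axiom B): no — 0 R 1 but not 1 R 0.
Euclidean (axiom 5): no — 0 R 1 and 0 R 7, but not 1 R 7.
So F validates K, T; KTB would additionally require R to be symmetric. The strongest is T.

T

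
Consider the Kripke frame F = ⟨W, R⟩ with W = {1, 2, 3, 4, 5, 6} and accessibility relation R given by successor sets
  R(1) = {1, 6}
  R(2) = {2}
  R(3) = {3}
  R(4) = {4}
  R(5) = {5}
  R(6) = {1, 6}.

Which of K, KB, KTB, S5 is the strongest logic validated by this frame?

Symmetric (axiom B): yes — every pair in R has its reverse in R.
Reflexive (axiom T): yes — every world is R-related to itself.
Euclidean (axiom 5): yes — any two successors of a common world are R-related.
So F validates K, KB, KTB, S5. The strongest is S5.

S5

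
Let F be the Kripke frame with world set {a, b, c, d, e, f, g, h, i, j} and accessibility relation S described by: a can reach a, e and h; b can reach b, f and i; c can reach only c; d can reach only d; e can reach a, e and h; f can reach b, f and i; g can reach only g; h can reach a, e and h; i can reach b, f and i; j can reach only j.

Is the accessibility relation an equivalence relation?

Yes

Reflexive: yes — every world is S-related to itself.
Symmetric: yes — every pair in S has its reverse in S.
Transitive: yes — every two-step S-path is closed by a direct edge.
So S is an equivalence relation.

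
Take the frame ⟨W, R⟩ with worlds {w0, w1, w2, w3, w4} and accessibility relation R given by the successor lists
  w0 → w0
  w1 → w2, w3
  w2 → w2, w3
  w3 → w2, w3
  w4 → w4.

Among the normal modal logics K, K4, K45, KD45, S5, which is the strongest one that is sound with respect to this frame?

KD45

Transitive (axiom 4): yes — every two-step R-path is closed by a direct edge.
Euclidean (axiom 5): yes — any two successors of a common world are R-related.
Serial (axiom D): yes — every world has a successor (e.g. w0 R w0).
Reflexive (axiom T): no — w1 is not related to itself.
So F validates K, K4, K45, KD45; S5 would additionally require R to be reflexive. The strongest is KD45.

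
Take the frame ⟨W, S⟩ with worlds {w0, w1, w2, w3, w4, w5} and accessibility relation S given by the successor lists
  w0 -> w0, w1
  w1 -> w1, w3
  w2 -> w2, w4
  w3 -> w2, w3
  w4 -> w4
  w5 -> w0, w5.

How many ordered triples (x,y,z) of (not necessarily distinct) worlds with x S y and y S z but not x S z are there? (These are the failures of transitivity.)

Enumerating: (w0,w1,w3), (w1,w3,w2), (w3,w2,w4), (w5,w0,w1).

4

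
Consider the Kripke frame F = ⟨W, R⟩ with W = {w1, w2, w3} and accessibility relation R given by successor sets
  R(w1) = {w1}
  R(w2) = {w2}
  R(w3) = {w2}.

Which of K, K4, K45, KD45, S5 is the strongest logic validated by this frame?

Transitive (axiom 4): yes — every two-step R-path is closed by a direct edge.
Euclidean (axiom 5): yes — any two successors of a common world are R-related.
Serial (axiom D): yes — every world has a successor (e.g. w1 R w1).
Reflexive (axiom T): no — w3 is not related to itself.
So F validates K, K4, K45, KD45; S5 would additionally require R to be reflexive. The strongest is KD45.

KD45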